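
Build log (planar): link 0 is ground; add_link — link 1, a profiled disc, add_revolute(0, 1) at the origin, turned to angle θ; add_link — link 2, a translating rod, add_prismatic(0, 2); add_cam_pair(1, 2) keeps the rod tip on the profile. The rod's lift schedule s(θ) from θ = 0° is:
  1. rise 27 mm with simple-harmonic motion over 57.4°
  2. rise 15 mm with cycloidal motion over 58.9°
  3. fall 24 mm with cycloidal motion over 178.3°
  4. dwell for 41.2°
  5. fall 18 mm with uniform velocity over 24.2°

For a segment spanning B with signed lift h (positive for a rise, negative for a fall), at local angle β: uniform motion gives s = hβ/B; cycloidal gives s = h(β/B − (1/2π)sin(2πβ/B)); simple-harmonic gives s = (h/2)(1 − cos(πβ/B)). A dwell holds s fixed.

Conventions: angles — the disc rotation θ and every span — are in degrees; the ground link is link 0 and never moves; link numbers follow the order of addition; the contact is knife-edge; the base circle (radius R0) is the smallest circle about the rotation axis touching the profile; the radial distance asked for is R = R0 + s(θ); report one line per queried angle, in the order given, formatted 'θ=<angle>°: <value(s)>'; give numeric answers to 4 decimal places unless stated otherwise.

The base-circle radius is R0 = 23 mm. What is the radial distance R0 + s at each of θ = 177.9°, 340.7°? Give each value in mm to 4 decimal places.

seg 1 [0°–57.4°] simple-harmonic, h=27: full span → s += 27 → s = 27.0000
seg 2 [57.4°–116.3°] cycloidal, h=15: full span → s += 15 → s = 42.0000
seg 3 [116.3°–294.6°] cycloidal, h=-24: θ=177.9° here. β=61.6, B=178.3. -24·(0.3455 − sin(2π·0.3455)/(2π)) = -5.1390 → s = 36.8610
seg 3 [116.3°–294.6°] cycloidal, h=-24: full span → s += -24 → s = 18.0000
seg 4 [294.6°–335.8°] dwell: s stays 18.0000
seg 5 [335.8°–360°] uniform, h=-18: θ=340.7° here. β=4.9, B=24.2. -18·4.9/24.2 = -3.6446 → s = 14.3554
θ=177.9°: R = R0 + s = 23 + 36.8610 = 59.8610
θ=340.7°: R = R0 + s = 23 + 14.3554 = 37.3554

θ=177.9°: 59.8610
θ=340.7°: 37.3554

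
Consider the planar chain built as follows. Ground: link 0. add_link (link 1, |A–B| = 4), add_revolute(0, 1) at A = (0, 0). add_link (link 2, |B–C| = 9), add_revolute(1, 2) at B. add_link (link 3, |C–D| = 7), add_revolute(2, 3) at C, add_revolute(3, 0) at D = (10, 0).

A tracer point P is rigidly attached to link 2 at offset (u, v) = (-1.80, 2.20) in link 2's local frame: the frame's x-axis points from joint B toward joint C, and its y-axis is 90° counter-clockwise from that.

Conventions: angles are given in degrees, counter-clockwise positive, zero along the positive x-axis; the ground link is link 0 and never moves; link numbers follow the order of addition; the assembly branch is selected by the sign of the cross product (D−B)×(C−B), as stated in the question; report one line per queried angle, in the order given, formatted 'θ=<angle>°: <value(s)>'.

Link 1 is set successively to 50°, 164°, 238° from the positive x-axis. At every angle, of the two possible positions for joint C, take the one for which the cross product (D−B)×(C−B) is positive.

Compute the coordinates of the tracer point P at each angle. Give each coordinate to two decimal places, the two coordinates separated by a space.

A=(0,0), D=(10.00,0)
θ=50°: B = A + 4.00·(cos50°, sin50°) = (2.5712, 3.0642)
θ=50°: |BD| = 8.0360
θ=50°: circle(B,9.00) ∩ circle(D,7.00): a=6.0090, h=6.7001
θ=50°:   candidates: C₊=(10.6810,6.9668) cross=53.842; C₋=(5.5714,-5.4210) cross=-53.842
θ=50°:   branch + wants cross > 0 → take C=(10.6810,6.9668) (cross=53.842)
θ=50°: ex = (C−B)/|BC| = (0.9011,0.4336); ey = (-0.4336,0.9011)
θ=50°: P = B + -1.80·ex + 2.20·ey = (-0.0048,4.2661)
θ=164°: B = A + 4.00·(cos164°, sin164°) = (-3.8450, 1.1025)
θ=164°: |BD| = 13.8889
θ=164°: circle(B,9.00) ∩ circle(D,7.00): a=8.0964, h=3.9304
θ=164°:   candidates: C₊=(4.5378,4.3778) cross=54.588; C₋=(3.9138,-3.4581) cross=-54.588
θ=164°:   branch + wants cross > 0 → take C=(4.5378,4.3778) (cross=54.588)
θ=164°: ex = (C−B)/|BC| = (0.9314,0.3639); ey = (-0.3639,0.9314)
θ=164°: P = B + -1.80·ex + 2.20·ey = (-6.3222,2.4967)
θ=238°: B = A + 4.00·(cos238°, sin238°) = (-2.1197, -3.3922)
θ=238°: |BD| = 12.5854
θ=238°: circle(B,9.00) ∩ circle(D,7.00): a=7.5640, h=4.8770
θ=238°:   candidates: C₊=(3.8499,3.3431) cross=61.380; C₋=(6.4789,-6.0500) cross=-61.380
θ=238°:   branch + wants cross > 0 → take C=(3.8499,3.3431) (cross=61.380)
θ=238°: ex = (C−B)/|BC| = (0.6633,0.7484); ey = (-0.7484,0.6633)
θ=238°: P = B + -1.80·ex + 2.20·ey = (-4.9600,-3.2800)

θ=50°: -0.00 4.27
θ=164°: -6.32 2.50
θ=238°: -4.96 -3.28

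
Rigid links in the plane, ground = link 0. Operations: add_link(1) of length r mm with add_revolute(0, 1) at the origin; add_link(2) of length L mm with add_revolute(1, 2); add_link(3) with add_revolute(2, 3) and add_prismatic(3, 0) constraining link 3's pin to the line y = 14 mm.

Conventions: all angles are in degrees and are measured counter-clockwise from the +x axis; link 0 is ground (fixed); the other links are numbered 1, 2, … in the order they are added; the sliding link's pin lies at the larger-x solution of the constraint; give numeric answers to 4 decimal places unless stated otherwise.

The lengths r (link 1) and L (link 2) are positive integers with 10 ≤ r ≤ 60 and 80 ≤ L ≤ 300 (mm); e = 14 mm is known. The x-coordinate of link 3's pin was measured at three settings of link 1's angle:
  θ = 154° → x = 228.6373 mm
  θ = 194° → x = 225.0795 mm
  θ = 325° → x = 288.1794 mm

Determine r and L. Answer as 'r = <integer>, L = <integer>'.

constraint per measurement: (x − r cos θ)² + (r sin θ − e)² = L²
subtracting the θ₁ and θ₂ equations cancels the r² and L² terms:
r = (x₁² − x₂²) / (2[(x₁cos θ₁ + e sin θ₁) − (x₂cos θ₂ + e sin θ₂)]) = 36.0000 → r = 36
L² = (x₁ − r cos θ₁)² + (r sin θ₁ − e)² = 68120.9816 → L = 261.0000 → L = 261
check at θ₃=325°: x = 288.1794 (printed 288.1794) ✓

r = 36, L = 261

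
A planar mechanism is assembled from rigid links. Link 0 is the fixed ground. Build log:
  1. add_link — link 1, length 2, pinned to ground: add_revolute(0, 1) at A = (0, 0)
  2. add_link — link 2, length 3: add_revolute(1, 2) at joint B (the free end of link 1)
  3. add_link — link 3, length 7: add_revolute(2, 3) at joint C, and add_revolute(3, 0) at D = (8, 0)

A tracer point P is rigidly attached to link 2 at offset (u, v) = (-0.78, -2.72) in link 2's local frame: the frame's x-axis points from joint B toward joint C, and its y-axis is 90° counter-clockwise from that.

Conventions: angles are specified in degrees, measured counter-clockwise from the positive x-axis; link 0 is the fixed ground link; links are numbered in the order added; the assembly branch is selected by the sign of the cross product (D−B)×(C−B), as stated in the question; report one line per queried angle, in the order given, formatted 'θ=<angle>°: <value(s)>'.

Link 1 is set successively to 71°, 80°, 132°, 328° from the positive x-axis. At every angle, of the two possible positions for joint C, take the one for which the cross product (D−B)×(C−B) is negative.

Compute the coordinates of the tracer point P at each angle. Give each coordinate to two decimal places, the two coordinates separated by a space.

A=(0,0), D=(8.00,0)
θ=71°: B = A + 2.00·(cos71°, sin71°) = (0.6511, 1.8910)
θ=71°: |BD| = 7.5883
θ=71°: circle(B,3.00) ∩ circle(D,7.00): a=1.1585, h=2.7673
θ=71°:   candidates: C₊=(2.4627,4.2823) cross=20.999; C₋=(1.0834,-1.0777) cross=-20.999
θ=71°:   branch - wants cross < 0 → take C=(1.0834,-1.0777) (cross=-20.999)
θ=71°: ex = (C−B)/|BC| = (0.1441,-0.9896); ey = (0.9896,0.1441)
θ=71°: P = B + -0.78·ex + -2.72·ey = (-2.1529,2.2709)
θ=80°: B = A + 2.00·(cos80°, sin80°) = (0.3473, 1.9696)
θ=80°: |BD| = 7.9021
θ=80°: circle(B,3.00) ∩ circle(D,7.00): a=1.4201, h=2.6426
θ=80°:   candidates: C₊=(2.3812,4.1749) cross=20.882; C₋=(1.0639,-0.9435) cross=-20.882
θ=80°:   branch - wants cross < 0 → take C=(1.0639,-0.9435) (cross=-20.882)
θ=80°: ex = (C−B)/|BC| = (0.2389,-0.9711); ey = (0.9711,0.2389)
θ=80°: P = B + -0.78·ex + -2.72·ey = (-2.4803,2.0773)
θ=132°: B = A + 2.00·(cos132°, sin132°) = (-1.3383, 1.4863)
θ=132°: |BD| = 9.4558
θ=132°: circle(B,3.00) ∩ circle(D,7.00): a=2.6128, h=1.4742
θ=132°:   candidates: C₊=(1.4738,2.5315) cross=13.940; C₋=(1.0103,-0.3803) cross=-13.940
θ=132°:   branch - wants cross < 0 → take C=(1.0103,-0.3803) (cross=-13.940)
θ=132°: ex = (C−B)/|BC| = (0.7829,-0.6222); ey = (0.6222,0.7829)
θ=132°: P = B + -0.78·ex + -2.72·ey = (-3.6413,-0.1578)
θ=328°: B = A + 2.00·(cos328°, sin328°) = (1.6961, -1.0598)
θ=328°: |BD| = 6.3924
θ=328°: circle(B,3.00) ∩ circle(D,7.00): a=0.0675, h=2.9992
θ=328°:   candidates: C₊=(1.2654,1.9091) cross=19.172; C₋=(2.2599,-4.0064) cross=-19.172
θ=328°:   branch - wants cross < 0 → take C=(2.2599,-4.0064) (cross=-19.172)
θ=328°: ex = (C−B)/|BC| = (0.1879,-0.9822); ey = (0.9822,0.1879)
θ=328°: P = B + -0.78·ex + -2.72·ey = (-1.1220,-0.8049)

θ=71°: -2.15 2.27
θ=80°: -2.48 2.08
θ=132°: -3.64 -0.16
θ=328°: -1.12 -0.80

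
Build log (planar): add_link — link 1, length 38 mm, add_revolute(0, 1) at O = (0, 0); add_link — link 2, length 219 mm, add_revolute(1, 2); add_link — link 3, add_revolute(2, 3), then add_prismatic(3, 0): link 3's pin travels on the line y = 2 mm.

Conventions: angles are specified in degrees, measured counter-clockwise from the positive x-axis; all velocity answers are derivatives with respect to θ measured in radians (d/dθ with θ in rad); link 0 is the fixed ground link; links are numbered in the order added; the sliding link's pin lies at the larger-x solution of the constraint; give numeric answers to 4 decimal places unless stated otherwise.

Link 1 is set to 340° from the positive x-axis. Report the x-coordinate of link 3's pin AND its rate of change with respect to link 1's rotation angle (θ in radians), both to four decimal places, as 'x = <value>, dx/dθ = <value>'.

geometry: r = 38 mm, L = 219 mm, e = 2 mm
crank pin P = (r cos θ, r sin θ) = (35.708320, -12.996765)
h = r sin θ − e = -12.996765 − 2 = -14.996765
x = r cos θ + √(L² − h²) = 35.708320 + 218.485920 = 254.194239
dx/dθ = −r sin θ − h·r cos θ/√(L² − h²) (θ in radians; h = -14.996765) = 15.447767

x = 254.1942, dx/dθ = 15.4478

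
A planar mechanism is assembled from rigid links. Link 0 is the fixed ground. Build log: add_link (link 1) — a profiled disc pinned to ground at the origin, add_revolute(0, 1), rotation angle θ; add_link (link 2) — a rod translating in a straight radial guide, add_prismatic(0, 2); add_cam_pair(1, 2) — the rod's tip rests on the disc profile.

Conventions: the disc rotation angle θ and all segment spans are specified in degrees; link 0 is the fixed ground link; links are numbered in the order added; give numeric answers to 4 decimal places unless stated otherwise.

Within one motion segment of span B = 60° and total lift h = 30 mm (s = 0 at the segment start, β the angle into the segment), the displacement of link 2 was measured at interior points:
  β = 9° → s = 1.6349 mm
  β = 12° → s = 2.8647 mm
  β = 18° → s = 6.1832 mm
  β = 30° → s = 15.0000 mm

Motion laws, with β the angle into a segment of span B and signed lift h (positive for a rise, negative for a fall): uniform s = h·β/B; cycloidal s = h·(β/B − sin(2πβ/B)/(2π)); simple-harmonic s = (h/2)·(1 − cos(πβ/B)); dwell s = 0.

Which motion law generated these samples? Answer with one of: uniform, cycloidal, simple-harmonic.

candidates at β/B = r: uniform s = h·r (linear in β); cycloidal s = h·(r − sin(2πr)/(2π)); simple-harmonic s = (h/2)(1 − cos(πr))
β=9°: printed 1.6349 | uniform 4.5000, cycloidal 0.6372, simple-harmonic 1.6349
β=12°: printed 2.8647 | uniform 6.0000, cycloidal 1.4590, simple-harmonic 2.8647
β=18°: printed 6.1832 | uniform 9.0000, cycloidal 4.4590, simple-harmonic 6.1832
β=30°: printed 15.0000 | uniform 15.0000, cycloidal 15.0000, simple-harmonic 15.0000
only one law matches every sample → simple-harmonic

simple-harmonic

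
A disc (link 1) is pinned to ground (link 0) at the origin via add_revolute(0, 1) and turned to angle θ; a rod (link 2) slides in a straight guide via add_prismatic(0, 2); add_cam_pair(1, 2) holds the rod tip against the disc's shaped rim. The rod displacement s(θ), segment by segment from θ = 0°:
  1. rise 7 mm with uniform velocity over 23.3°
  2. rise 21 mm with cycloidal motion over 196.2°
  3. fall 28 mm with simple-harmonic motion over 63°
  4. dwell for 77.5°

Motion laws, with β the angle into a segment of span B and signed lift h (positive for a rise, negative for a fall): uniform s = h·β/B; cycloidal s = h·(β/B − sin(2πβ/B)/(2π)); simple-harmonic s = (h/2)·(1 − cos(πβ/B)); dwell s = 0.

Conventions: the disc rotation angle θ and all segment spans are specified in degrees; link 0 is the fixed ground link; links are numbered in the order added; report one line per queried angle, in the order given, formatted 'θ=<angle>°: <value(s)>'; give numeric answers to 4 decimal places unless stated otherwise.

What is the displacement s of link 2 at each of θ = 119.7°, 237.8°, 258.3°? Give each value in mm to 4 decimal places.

segment 1 (0° to 23.3°, uniform, h = 7) is passed completely: s = 0.0000 + (7) = 7.0000
θ = 119.7° falls in segment 2 (23.3° to 219.5°, cycloidal, h = 21): β = 119.7 − 23.3 = 96.4°, B = 196.2°; Δs = 21·(0.4913 − sin(2π·0.4913)/(2π)) = 10.1362; s = 7.0000 + 10.1362 = 17.1362
segment 2 (23.3° to 219.5°, cycloidal, h = 21) is passed completely: s = 7.0000 + (21) = 28.0000
θ = 237.8° falls in segment 3 (219.5° to 282.5°, simple-harmonic, h = -28): β = 237.8 − 219.5 = 18.3°, B = 63°; Δs = -28/2·(1 − cos(π·0.2905)) = -5.4359; s = 28.0000 − 5.4359 = 22.5641
θ = 258.3° falls in segment 3 (219.5° to 282.5°, simple-harmonic, h = -28): β = 258.3 − 219.5 = 38.8°, B = 63°; Δs = -28/2·(1 − cos(π·0.6159)) = -18.9845; s = 28.0000 − 18.9845 = 9.0155

θ=119.7°: 17.1362
θ=237.8°: 22.5641
θ=258.3°: 9.0155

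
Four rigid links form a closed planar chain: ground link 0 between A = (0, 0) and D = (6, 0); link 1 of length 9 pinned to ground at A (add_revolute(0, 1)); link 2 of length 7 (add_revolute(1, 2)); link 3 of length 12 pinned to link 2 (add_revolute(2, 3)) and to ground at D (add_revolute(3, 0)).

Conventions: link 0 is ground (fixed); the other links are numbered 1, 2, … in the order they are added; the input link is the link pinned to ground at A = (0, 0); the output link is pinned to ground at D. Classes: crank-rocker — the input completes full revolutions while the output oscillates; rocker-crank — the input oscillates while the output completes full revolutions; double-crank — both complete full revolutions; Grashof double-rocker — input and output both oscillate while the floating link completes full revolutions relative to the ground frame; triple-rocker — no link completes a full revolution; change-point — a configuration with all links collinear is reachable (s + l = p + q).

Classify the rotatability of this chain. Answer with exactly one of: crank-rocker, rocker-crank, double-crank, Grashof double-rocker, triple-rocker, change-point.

lengths: ground=6, input=9, coupler=7, output=12
sorted: s=6 (shortest), l=12 (longest), p+q=16
s + l = 18 vs p + q = 16
s + l > p + q → non-Grashof → no link fully rotates → triple-rocker

triple-rocker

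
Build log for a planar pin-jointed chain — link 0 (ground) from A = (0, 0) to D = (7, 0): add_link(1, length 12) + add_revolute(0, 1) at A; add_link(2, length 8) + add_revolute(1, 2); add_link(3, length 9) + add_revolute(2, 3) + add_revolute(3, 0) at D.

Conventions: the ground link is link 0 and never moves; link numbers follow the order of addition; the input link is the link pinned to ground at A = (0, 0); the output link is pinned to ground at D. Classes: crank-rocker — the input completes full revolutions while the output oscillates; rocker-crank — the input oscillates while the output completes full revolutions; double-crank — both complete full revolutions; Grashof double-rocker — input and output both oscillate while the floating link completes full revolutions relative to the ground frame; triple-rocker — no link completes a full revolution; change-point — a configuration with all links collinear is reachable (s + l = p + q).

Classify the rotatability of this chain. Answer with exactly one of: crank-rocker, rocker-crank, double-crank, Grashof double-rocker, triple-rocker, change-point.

lengths: ground=7, input=12, coupler=8, output=9
sorted: s=7 (shortest), l=12 (longest), p+q=17
s + l = 19 vs p + q = 17
s + l > p + q → non-Grashof → no link fully rotates → triple-rocker

triple-rocker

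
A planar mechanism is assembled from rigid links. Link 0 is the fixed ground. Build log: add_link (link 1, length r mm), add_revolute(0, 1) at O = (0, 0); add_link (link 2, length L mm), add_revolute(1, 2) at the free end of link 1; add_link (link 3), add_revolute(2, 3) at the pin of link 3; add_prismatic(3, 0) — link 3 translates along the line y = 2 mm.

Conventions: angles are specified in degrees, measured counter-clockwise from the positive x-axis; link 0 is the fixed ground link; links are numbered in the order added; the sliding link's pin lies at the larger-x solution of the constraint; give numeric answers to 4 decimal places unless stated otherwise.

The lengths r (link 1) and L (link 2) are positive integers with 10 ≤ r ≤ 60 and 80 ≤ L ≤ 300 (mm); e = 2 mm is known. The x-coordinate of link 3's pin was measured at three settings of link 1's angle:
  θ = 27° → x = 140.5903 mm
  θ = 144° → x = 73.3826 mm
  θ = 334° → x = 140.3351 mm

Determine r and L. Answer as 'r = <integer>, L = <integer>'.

constraint per measurement: (x − r cos θ)² + (r sin θ − e)² = L²
subtracting the θ₁ and θ₂ equations cancels the r² and L² terms:
r = (x₁² − x₂²) / (2[(x₁cos θ₁ + e sin θ₁) − (x₂cos θ₂ + e sin θ₂)]) = 39.0000 → r = 39
L² = (x₁ − r cos θ₁)² + (r sin θ₁ − e)² = 11448.9937 → L = 107.0000 → L = 107
check at θ₃=334°: x = 140.3351 (printed 140.3351) ✓

r = 39, L = 107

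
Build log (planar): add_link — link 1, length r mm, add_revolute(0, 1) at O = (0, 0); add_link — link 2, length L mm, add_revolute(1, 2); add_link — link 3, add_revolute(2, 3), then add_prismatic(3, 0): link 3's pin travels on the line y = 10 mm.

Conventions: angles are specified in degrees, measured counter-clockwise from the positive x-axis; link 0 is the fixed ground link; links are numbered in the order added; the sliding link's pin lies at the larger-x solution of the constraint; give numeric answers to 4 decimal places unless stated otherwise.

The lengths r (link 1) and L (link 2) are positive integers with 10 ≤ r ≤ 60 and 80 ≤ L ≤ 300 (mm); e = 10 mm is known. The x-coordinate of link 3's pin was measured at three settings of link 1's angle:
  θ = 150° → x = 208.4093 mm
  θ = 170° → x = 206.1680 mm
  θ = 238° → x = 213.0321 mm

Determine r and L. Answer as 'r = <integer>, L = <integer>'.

constraint per measurement: (x − r cos θ)² + (r sin θ − e)² = L²
subtracting the θ₁ and θ₂ equations cancels the r² and L² terms:
r = (x₁² − x₂²) / (2[(x₁cos θ₁ + e sin θ₁) − (x₂cos θ₂ + e sin θ₂)]) = 17.9995 → r = 18
L² = (x₁ − r cos θ₁)² + (r sin θ₁ − e)² = 50175.9953 → L = 224.0000 → L = 224
check at θ₃=238°: x = 213.0321 (printed 213.0321) ✓

r = 18, L = 224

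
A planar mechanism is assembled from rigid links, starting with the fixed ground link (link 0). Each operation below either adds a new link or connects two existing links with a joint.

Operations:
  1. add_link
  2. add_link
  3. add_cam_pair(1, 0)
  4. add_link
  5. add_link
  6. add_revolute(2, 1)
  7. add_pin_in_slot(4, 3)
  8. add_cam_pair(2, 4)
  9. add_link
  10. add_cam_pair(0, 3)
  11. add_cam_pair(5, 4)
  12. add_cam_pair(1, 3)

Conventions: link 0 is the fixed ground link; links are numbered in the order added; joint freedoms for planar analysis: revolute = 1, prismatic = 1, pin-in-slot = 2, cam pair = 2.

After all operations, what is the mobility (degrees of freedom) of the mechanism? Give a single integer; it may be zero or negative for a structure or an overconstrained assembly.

link 0 = ground. State L|J1|J2 = 1|0|0
+link1  2|0|0
+link2  3|0|0
C(1,0) f=2→J2  3|0|1
+link3  4|0|1
+link4  5|0|1
R(2,1) f=1→J1  5|1|1
PS(4,3) f=2→J2  5|1|2
C(2,4) f=2→J2  5|1|3
+link5  6|1|3
C(0,3) f=2→J2  6|1|4
C(5,4) f=2→J2  6|1|5
C(1,3) f=2→J2  6|1|6
M = 3(6−1)−2·1−6 = 15−2−6 = 7

M = 7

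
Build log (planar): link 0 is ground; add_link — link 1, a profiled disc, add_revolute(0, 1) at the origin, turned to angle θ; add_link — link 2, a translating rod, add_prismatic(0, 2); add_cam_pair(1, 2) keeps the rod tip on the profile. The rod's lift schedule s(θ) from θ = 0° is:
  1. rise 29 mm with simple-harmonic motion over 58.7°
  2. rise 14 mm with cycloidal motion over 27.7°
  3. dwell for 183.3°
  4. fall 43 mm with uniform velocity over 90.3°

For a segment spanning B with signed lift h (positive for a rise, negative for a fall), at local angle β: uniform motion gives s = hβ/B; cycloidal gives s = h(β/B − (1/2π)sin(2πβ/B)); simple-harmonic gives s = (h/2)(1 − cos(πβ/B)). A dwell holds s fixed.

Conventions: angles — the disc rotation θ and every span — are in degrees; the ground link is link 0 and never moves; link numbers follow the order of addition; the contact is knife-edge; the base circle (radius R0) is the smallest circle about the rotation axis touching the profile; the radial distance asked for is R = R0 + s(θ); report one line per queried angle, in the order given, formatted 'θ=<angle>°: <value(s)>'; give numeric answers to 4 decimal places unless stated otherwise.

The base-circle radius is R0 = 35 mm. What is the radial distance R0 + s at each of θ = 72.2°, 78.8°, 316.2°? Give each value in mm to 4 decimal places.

seg 1 [0°–58.7°] simple-harmonic, h=29: full span → s += 29 → s = 29.0000
seg 2 [58.7°–86.4°] cycloidal, h=14: θ=72.2° here. β=13.5, B=27.7. 14·(0.4874 − sin(2π·0.4874)/(2π)) = 6.6464 → s = 35.6464
seg 2 [58.7°–86.4°] cycloidal, h=14: θ=78.8° here. β=20.1, B=27.7. 14·(0.7256 − sin(2π·0.7256)/(2π)) = 12.3609 → s = 41.3609
seg 2 [58.7°–86.4°] cycloidal, h=14: full span → s += 14 → s = 43.0000
seg 3 [86.4°–269.7°] dwell: s stays 43.0000
seg 4 [269.7°–360°] uniform, h=-43: θ=316.2° here. β=46.5, B=90.3. -43·46.5/90.3 = -22.1429 → s = 20.8571
θ=72.2°: R = R0 + s = 35 + 35.6464 = 70.6464
θ=78.8°: R = R0 + s = 35 + 41.3609 = 76.3609
θ=316.2°: R = R0 + s = 35 + 20.8571 = 55.8571

θ=72.2°: 70.6464
θ=78.8°: 76.3609
θ=316.2°: 55.8571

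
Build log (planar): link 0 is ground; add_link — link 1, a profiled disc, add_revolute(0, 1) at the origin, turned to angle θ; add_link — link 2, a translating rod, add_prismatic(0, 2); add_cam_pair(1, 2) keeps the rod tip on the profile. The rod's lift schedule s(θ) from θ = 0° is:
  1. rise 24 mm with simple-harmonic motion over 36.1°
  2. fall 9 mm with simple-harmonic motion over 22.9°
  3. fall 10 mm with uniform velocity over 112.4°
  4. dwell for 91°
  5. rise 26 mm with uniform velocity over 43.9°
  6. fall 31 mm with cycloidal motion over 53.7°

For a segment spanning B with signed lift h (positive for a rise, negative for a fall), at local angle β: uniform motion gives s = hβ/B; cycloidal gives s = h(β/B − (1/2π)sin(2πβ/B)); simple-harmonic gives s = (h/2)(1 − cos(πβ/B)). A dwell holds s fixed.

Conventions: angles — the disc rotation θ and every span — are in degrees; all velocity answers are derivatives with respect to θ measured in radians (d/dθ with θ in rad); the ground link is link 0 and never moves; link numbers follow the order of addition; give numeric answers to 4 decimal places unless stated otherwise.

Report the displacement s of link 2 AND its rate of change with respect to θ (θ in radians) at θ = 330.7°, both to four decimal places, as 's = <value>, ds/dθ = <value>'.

seg 1 [0°–36.1°] simple-harmonic, h=24: full span → s += 24 → s = 24.0000
seg 2 [36.1°–59°] simple-harmonic, h=-9: full span → s += -9 → s = 15.0000
seg 3 [59°–171.4°] uniform, h=-10: full span → s += -10 → s = 5.0000
seg 4 [171.4°–262.4°] dwell: s stays 5.0000
seg 5 [262.4°–306.3°] uniform, h=26: full span → s += 26 → s = 31.0000
seg 6 [306.3°–360°] cycloidal, h=-31: θ=330.7° here. β=24.4, B=53.7. -31·(0.4544 − sin(2π·0.4544)/(2π)) = -12.6906 → s = 18.3094
velocity in seg [306.3°–360°] (cycloidal), θ in radians: β = 24.4° = 0.4259 rad, B = 53.7° = 0.9372 rad; ds/dθ = (h/B)(1 − cos(2πβ/B)) = ((-31)/0.9372)(1 − cos(2π·0.4544)) = -64.801821 mm/rad

s = 18.3094, ds/dθ = -64.8018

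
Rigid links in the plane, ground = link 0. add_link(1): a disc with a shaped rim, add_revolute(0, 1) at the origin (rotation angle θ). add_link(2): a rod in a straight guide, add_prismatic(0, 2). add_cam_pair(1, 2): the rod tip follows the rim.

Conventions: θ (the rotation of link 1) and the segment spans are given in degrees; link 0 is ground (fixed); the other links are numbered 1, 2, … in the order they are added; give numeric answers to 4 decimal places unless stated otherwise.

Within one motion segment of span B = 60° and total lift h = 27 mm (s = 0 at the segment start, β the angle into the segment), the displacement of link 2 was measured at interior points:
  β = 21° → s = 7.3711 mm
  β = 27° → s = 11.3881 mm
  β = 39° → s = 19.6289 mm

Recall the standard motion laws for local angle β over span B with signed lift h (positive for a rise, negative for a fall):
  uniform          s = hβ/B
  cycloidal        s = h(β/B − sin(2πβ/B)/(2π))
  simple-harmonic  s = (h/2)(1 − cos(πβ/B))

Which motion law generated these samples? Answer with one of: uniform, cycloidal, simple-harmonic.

candidates at β/B = r: uniform s = h·r (linear in β); cycloidal s = h·(r − sin(2πr)/(2π)); simple-harmonic s = (h/2)(1 − cos(πr))
β=21°: printed 7.3711 | uniform 9.4500, cycloidal 5.9735, simple-harmonic 7.3711
β=27°: printed 11.3881 | uniform 12.1500, cycloidal 10.8221, simple-harmonic 11.3881
β=39°: printed 19.6289 | uniform 17.5500, cycloidal 21.0265, simple-harmonic 19.6289
only one law matches every sample → simple-harmonic

simple-harmonic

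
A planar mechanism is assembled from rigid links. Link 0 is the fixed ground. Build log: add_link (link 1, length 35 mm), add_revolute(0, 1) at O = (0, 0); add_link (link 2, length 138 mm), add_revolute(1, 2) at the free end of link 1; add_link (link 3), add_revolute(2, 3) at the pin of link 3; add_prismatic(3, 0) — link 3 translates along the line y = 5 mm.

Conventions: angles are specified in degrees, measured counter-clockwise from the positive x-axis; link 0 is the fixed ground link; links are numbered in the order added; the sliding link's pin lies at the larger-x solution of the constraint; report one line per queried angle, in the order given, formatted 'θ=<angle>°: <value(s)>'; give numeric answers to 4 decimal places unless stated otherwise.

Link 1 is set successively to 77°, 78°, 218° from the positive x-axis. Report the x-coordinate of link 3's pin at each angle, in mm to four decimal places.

geometry: r = 35 mm, L = 138 mm, e = 5 mm
θ=77°: crank pin P = (r cos θ, r sin θ) = (7.873287, 34.102952)
θ=77°: h = r sin θ − e = 34.102952 − 5 = 29.102952
θ=77°: x = r cos θ + √(L² − h²) = 7.873287 + 134.896324 = 142.769611
θ=78°: crank pin P = (r cos θ, r sin θ) = (7.276909, 34.235166)
θ=78°: h = r sin θ − e = 34.235166 − 5 = 29.235166
θ=78°: x = r cos θ + √(L² − h²) = 7.276909 + 134.867732 = 142.144641
θ=218°: crank pin P = (r cos θ, r sin θ) = (-27.580376, -21.548152)
θ=218°: h = r sin θ − e = -21.548152 − 5 = -26.548152
θ=218°: x = r cos θ + √(L² − h²) = -27.580376 + 135.422286 = 107.841910

θ=77°: 142.7696
θ=78°: 142.1446
θ=218°: 107.8419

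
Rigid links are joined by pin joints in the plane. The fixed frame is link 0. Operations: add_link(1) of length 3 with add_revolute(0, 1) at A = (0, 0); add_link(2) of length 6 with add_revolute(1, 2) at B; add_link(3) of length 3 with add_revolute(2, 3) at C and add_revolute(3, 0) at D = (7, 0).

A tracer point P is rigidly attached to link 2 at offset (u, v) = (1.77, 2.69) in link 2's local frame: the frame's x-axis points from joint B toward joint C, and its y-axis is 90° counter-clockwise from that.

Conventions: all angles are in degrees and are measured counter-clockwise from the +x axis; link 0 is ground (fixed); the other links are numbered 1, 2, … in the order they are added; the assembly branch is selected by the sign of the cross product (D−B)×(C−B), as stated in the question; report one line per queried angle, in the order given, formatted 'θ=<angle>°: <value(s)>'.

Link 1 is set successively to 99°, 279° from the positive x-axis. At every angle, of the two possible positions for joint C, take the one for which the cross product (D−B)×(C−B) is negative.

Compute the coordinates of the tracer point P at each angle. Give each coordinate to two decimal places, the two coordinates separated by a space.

A=(0,0), D=(7.00,0)
θ=99°: B = A + 3.00·(cos99°, sin99°) = (-0.4693, 2.9631)
θ=99°: |BD| = 8.0356
θ=99°: circle(B,6.00) ∩ circle(D,3.00): a=5.6978, h=1.8801
θ=99°:   candidates: C₊=(5.5203,2.6097) cross=15.108; C₋=(4.1337,-0.8856) cross=-15.108
θ=99°:   branch - wants cross < 0 → take C=(4.1337,-0.8856) (cross=-15.108)
θ=99°: ex = (C−B)/|BC| = (0.7672,-0.6414); ey = (0.6414,0.7672)
θ=99°: P = B + 1.77·ex + 2.69·ey = (2.6141,3.8914)
θ=279°: B = A + 3.00·(cos279°, sin279°) = (0.4693, -2.9631)
θ=279°: |BD| = 7.1715
θ=279°: circle(B,6.00) ∩ circle(D,3.00): a=5.4682, h=2.4696
θ=279°:   candidates: C₊=(4.4285,1.5452) cross=17.711; C₋=(6.4693,-2.9527) cross=-17.711
θ=279°:   branch - wants cross < 0 → take C=(6.4693,-2.9527) (cross=-17.711)
θ=279°: ex = (C−B)/|BC| = (1.0000,0.0017); ey = (-0.0017,1.0000)
θ=279°: P = B + 1.77·ex + 2.69·ey = (2.2346,-0.2700)

θ=99°: 2.61 3.89
θ=279°: 2.23 -0.27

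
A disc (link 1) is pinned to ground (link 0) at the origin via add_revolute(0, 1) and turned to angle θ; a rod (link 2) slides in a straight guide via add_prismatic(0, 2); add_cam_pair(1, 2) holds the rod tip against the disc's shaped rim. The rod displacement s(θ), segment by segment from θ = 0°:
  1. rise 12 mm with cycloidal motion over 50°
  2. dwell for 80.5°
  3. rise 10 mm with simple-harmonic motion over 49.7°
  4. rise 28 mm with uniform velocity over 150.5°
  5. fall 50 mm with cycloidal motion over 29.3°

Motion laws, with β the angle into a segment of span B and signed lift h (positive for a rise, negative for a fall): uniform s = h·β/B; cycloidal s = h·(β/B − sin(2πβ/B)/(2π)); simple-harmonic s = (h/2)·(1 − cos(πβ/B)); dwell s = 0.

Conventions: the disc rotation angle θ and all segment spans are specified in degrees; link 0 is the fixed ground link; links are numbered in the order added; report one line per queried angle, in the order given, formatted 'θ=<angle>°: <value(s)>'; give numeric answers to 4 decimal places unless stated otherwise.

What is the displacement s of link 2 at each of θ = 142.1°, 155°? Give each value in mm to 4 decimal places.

segment 1 (0° to 50°, cycloidal, h = 12) is passed completely: s = 0.0000 + (12) = 12.0000
segment 2 (50° to 130.5°, dwell): s unchanged at 12.0000
θ = 142.1° falls in segment 3 (130.5° to 180.2°, simple-harmonic, h = 10): β = 142.1 − 130.5 = 11.6°, B = 49.7°; Δs = 10/2·(1 − cos(π·0.2334)) = 1.2850; s = 12.0000 + 1.2850 = 13.2850
θ = 155° falls in segment 3 (130.5° to 180.2°, simple-harmonic, h = 10): β = 155 − 130.5 = 24.5°, B = 49.7°; Δs = 10/2·(1 − cos(π·0.4930)) = 4.8894; s = 12.0000 + 4.8894 = 16.8894

θ=142.1°: 13.2850
θ=155°: 16.8894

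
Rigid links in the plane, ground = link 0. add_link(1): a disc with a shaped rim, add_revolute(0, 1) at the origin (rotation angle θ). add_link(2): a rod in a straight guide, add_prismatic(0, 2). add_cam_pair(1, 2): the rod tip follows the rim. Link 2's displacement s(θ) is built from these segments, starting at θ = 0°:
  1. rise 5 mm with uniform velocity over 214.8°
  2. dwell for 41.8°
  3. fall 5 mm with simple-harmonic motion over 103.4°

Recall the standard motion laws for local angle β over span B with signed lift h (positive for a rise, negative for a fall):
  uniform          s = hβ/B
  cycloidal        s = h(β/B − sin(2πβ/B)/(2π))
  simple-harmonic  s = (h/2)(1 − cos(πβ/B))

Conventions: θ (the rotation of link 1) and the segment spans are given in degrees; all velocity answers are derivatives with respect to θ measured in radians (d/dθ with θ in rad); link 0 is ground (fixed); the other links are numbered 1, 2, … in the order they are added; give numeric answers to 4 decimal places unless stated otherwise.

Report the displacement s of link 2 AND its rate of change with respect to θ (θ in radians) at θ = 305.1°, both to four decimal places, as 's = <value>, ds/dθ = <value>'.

segment 1 (0° to 214.8°, uniform, h = 5) is passed completely: s = 0.0000 + (5) = 5.0000
segment 2 (214.8° to 256.6°, dwell): s unchanged at 5.0000
θ = 305.1° falls in segment 3 (256.6° to 360°, simple-harmonic, h = -5): β = 305.1 − 256.6 = 48.5°, B = 103.4°; Δs = -5/2·(1 − cos(π·0.4691)) = -2.2573; s = 5.0000 − 2.2573 = 2.7427
velocity in seg [256.6°–360°] (simple-harmonic), θ in radians: β = 48.5° = 0.8465 rad, B = 103.4° = 1.8047 rad; ds/dθ = (πh/(2B)) sin(πβ/B) = (π·(-5)/(2·1.8047)) sin(π·0.4691) = -4.331478 mm/rad

s = 2.7427, ds/dθ = -4.3315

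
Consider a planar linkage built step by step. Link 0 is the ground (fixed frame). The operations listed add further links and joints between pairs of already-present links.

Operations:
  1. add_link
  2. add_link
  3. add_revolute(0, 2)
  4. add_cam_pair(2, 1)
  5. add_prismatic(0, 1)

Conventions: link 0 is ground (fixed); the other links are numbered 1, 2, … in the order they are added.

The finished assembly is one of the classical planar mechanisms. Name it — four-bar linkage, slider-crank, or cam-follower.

links: 3 (incl. ground); joints: 1 revolute, 1 prismatic, 1 higher (cam) pair, forming one closed loop
3 links, revolute + prismatic + higher pair in one loop → cam-follower

cam-follower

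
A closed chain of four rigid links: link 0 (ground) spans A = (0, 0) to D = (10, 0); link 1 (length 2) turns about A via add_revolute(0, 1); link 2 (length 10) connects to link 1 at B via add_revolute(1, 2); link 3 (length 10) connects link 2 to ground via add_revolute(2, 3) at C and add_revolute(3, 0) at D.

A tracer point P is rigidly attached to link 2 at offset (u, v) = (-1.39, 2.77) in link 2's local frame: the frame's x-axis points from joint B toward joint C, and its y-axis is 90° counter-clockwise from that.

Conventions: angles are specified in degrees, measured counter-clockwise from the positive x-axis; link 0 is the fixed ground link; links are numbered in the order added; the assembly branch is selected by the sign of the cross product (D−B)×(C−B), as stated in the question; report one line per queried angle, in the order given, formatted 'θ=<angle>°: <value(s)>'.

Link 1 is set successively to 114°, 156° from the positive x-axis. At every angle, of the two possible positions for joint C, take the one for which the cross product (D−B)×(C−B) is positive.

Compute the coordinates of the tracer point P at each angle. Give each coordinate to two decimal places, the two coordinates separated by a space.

A=(0,0), D=(10.00,0)
θ=114°: B = A + 2.00·(cos114°, sin114°) = (-0.8135, 1.8271)
θ=114°: |BD| = 10.9667
θ=114°: circle(B,10.00) ∩ circle(D,10.00): a=5.4834, h=8.3626
θ=114°:   candidates: C₊=(5.9865,9.1592) cross=91.710; C₋=(3.2000,-7.3322) cross=-91.710
θ=114°:   branch + wants cross > 0 → take C=(5.9865,9.1592) (cross=91.710)
θ=114°: ex = (C−B)/|BC| = (0.6800,0.7332); ey = (-0.7332,0.6800)
θ=114°: P = B + -1.39·ex + 2.77·ey = (-3.7897,2.6915)
θ=156°: B = A + 2.00·(cos156°, sin156°) = (-1.8271, 0.8135)
θ=156°: |BD| = 11.8550
θ=156°: circle(B,10.00) ∩ circle(D,10.00): a=5.9275, h=8.0539
θ=156°:   candidates: C₊=(4.6391,8.4416) cross=95.479; C₋=(3.5338,-7.6281) cross=-95.479
θ=156°:   branch + wants cross > 0 → take C=(4.6391,8.4416) (cross=95.479)
θ=156°: ex = (C−B)/|BC| = (0.6466,0.7628); ey = (-0.7628,0.6466)
θ=156°: P = B + -1.39·ex + 2.77·ey = (-4.8389,1.5443)

θ=114°: -3.79 2.69
θ=156°: -4.84 1.54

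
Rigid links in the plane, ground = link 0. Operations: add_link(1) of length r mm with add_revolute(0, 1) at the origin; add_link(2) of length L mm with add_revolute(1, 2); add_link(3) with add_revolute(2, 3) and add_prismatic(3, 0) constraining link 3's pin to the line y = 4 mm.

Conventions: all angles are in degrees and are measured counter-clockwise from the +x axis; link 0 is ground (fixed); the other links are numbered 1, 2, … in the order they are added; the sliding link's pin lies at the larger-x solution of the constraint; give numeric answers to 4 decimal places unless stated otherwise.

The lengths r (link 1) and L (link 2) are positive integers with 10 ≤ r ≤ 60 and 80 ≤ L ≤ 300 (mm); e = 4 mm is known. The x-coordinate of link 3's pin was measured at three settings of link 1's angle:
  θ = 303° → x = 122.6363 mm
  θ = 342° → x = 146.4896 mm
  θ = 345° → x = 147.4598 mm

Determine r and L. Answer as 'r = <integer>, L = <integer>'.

constraint per measurement: (x − r cos θ)² + (r sin θ − e)² = L²
subtracting the θ₁ and θ₂ equations cancels the r² and L² terms:
r = (x₁² − x₂²) / (2[(x₁cos θ₁ + e sin θ₁) − (x₂cos θ₂ + e sin θ₂)]) = 42.9999 → r = 43
L² = (x₁ − r cos θ₁)² + (r sin θ₁ − e)² = 11449.0084 → L = 107.0000 → L = 107
check at θ₃=345°: x = 147.4598 (printed 147.4598) ✓

r = 43, L = 107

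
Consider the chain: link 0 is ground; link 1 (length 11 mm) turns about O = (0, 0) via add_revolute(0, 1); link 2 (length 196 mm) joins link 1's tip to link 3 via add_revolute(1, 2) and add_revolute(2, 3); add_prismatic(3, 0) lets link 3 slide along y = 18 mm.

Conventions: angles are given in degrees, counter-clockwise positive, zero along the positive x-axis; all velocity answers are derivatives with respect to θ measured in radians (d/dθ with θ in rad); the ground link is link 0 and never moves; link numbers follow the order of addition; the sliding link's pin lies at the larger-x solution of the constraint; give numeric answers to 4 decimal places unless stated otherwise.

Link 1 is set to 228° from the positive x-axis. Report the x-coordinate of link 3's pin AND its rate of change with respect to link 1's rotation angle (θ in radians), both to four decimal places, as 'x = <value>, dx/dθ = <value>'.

geometry: r = 11 mm, L = 196 mm, e = 18 mm
crank pin P = (r cos θ, r sin θ) = (-7.360437, -8.174593)
h = r sin θ − e = -8.174593 − 18 = -26.174593
x = r cos θ + √(L² − h²) = -7.360437 + 194.244410 = 186.883973
dx/dθ = −r sin θ − h·r cos θ/√(L² − h²) (θ in radians; h = -26.174593) = 7.182768

x = 186.8840, dx/dθ = 7.1828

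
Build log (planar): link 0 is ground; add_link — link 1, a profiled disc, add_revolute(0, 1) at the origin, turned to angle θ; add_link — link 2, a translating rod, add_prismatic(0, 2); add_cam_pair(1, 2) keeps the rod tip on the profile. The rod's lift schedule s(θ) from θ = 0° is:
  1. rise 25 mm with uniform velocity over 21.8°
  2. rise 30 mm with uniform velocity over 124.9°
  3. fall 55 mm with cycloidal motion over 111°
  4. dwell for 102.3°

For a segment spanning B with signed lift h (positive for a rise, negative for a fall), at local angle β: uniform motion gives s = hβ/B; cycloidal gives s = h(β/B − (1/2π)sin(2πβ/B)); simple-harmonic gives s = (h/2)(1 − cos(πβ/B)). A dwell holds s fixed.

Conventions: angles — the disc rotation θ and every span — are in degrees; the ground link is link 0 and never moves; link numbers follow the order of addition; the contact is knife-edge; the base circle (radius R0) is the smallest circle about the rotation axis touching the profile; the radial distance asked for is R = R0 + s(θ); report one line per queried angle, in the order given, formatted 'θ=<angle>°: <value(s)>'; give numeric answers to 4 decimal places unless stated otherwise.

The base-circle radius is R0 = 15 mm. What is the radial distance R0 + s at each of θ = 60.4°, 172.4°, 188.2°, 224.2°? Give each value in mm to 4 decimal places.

seg 1 [0°–21.8°] uniform, h=25: full span → s += 25 → s = 25.0000
seg 2 [21.8°–146.7°] uniform, h=30: θ=60.4° here. β=38.6, B=124.9. 30·38.6/124.9 = 9.2714 → s = 34.2714
seg 2 [21.8°–146.7°] uniform, h=30: full span → s += 30 → s = 55.0000
seg 3 [146.7°–257.7°] cycloidal, h=-55: θ=172.4° here. β=25.7, B=111. -55·(0.2315 − sin(2π·0.2315)/(2π)) = -4.0396 → s = 50.9604
seg 3 [146.7°–257.7°] cycloidal, h=-55: θ=188.2° here. β=41.5, B=111. -55·(0.3739 − sin(2π·0.3739)/(2π)) = -14.3297 → s = 40.6703
seg 3 [146.7°–257.7°] cycloidal, h=-55: θ=224.2° here. β=77.5, B=111. -55·(0.6982 − sin(2π·0.6982)/(2π)) = -46.6948 → s = 8.3052
θ=60.4°: R = R0 + s = 15 + 34.2714 = 49.2714
θ=172.4°: R = R0 + s = 15 + 50.9604 = 65.9604
θ=188.2°: R = R0 + s = 15 + 40.6703 = 55.6703
θ=224.2°: R = R0 + s = 15 + 8.3052 = 23.3052

θ=60.4°: 49.2714
θ=172.4°: 65.9604
θ=188.2°: 55.6703
θ=224.2°: 23.3052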